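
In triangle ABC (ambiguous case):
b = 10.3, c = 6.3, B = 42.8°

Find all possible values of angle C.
b/sin(B) = c/sin(C)  ⇒  sin(C) = c·sin(B)/b = 6.3·sin(42.8°)/10.3
sin(42.8°) ≈ 0.679441
sin(C) ≈ 6.3·0.679441/10.3 ≈ 4.28048/10.3 ≈ 0.415581
Candidate 1: C₁ = arcsin(0.415581) ≈ 24.5559°  →  A = 180° − 42.8° − 24.5559° ≈ 112.644° > 0, valid
Candidate 2: C₂ = 180° − C₁ ≈ 155.444°  →  A = 180° − 42.8° − 155.444° ≈ -18.2441° ≤ 0, not a valid triangle

C = 24.56° (one solution)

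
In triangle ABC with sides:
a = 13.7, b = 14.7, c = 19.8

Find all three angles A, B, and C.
Law of cosines for each angle (a² = 187.69, b² = 216.09, c² = 392.04):
cos(A) = (b² + c² − a²)/(2bc) = (216.09 + 392.04 − 187.69)/(2·14.7·19.8) = 420.44/582.12 ≈ 0.722257  ⇒  A ≈ 43.7589°
cos(B) = (a² + c² − b²)/(2ac) = (187.69 + 392.04 − 216.09)/(2·13.7·19.8) = 363.64/542.52 ≈ 0.670279  ⇒  B ≈ 47.9114°
cos(C) = (a² + b² − c²)/(2ab) = (187.69 + 216.09 − 392.04)/(2·13.7·14.7) = 11.74/402.78 ≈ 0.0291474  ⇒  C ≈ 88.3297°
Check: A + B + C ≈ 180°

A = 43.76°, B = 47.91°, C = 88.33°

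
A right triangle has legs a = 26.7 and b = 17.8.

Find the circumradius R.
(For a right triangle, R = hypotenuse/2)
Hypotenuse c = √(a² + b²) = √(712.89 + 316.84) = √1029.73 ≈ 32.0894
R = c/2 ≈ 32.0894/2 ≈ 16.0447

R = 16.04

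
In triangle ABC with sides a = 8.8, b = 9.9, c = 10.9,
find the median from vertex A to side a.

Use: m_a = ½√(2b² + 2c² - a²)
m_a = ½√(2·9.9² + 2·10.9² − 8.8²) = ½√(2·98.01 + 2·118.81 − 77.44) = ½√(196.02 + 237.62 − 77.44) = ½√356.2
√356.2 ≈ 18.8733, so m_a ≈ 9.43663

m_a = 9.437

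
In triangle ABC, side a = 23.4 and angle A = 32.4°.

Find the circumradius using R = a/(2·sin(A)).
R = a/(2·sin(A)) = 23.4/(2·sin(32.4°))
sin(32.4°) ≈ 0.535827
R ≈ 23.4/(2·0.535827) = 23.4/1.07165 ≈ 21.8354

R = 21.84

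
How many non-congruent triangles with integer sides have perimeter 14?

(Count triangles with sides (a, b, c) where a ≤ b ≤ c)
Let a ≤ b ≤ c with a + b + c = 14. The only binding inequality is a + b > c, i.e. 14 − c > c, so c < 14/2; and c ≥ 14/3 since c is the largest side.
So 5 ≤ c ≤ 6. For each c, b runs from ⌈(14 − c)/2⌉ up to c (then a = 14 − b − c satisfies 1 ≤ a ≤ b automatically), giving c − ⌈(14 − c)/2⌉ + 1 choices.
Summing over c: 1 + 3 = 4
Check (closed form: nearest integer to p²/48 for even p, (p+3)²/48 for odd p): 14²/48 = 196/48 ≈ 4.08 → 4

4 triangles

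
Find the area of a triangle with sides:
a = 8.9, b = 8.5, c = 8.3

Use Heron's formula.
s = (8.9 + 8.5 + 8.3)/2 = 25.7/2 = 12.85
s − a = 3.95, s − b = 4.35, s − c = 4.55
s(s−a)(s−b)(s−c) = 12.85·3.95·4.35·4.55 ≈ 1004.62
Area = √1004.62 ≈ 31.6957

Area = 31.7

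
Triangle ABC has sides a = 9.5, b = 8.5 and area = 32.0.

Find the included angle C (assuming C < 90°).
Area = ½·a·b·sin(C)  ⇒  sin(C) = 2·Area/(a·b) = 2·32.0/(9.5·8.5) = 64/80.75 ≈ 0.79257
C = arcsin(0.79257) ≈ 52.4263° (taking the acute solution since C < 90°)

C = 52.43°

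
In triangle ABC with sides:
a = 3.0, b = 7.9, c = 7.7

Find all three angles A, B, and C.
Law of cosines for each angle (a² = 9, b² = 62.41, c² = 59.29):
cos(A) = (b² + c² − a²)/(2bc) = (62.41 + 59.29 − 9)/(2·7.9·7.7) = 112.7/121.66 ≈ 0.926352  ⇒  A ≈ 22.1269°
cos(B) = (a² + c² − b²)/(2ac) = (9 + 59.29 − 62.41)/(2·3.0·7.7) = 5.88/46.2 ≈ 0.127273  ⇒  B ≈ 82.688°
cos(C) = (a² + b² − c²)/(2ab) = (9 + 62.41 − 59.29)/(2·3.0·7.9) = 12.12/47.4 ≈ 0.255696  ⇒  C ≈ 75.1852°
Check: A + B + C ≈ 180°

A = 22.13°, B = 82.69°, C = 75.19°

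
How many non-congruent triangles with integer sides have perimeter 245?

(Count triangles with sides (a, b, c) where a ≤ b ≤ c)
Let a ≤ b ≤ c with a + b + c = 245. The only binding inequality is a + b > c, i.e. 245 − c > c, so c < 245/2; and c ≥ 245/3 since c is the largest side.
So 82 ≤ c ≤ 122. For each c, b runs from ⌈(245 − c)/2⌉ up to c (then a = 245 − b − c satisfies 1 ≤ a ≤ b automatically), giving c − ⌈(245 − c)/2⌉ + 1 choices.
Summing over c: 1 + 3 + 4 + 6 + … + 60 + 61  (41 terms, c = 82, …, 122) = 1281
Check (closed form: nearest integer to p²/48 for even p, (p+3)²/48 for odd p): (245+3)²/48 = 248²/48 = 61504/48 ≈ 1281.33 → 1281

1281 triangles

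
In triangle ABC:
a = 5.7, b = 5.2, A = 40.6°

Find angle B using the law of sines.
a/sin(A) = b/sin(B)  ⇒  sin(B) = b·sin(A)/a = 5.2·sin(40.6°)/5.7
sin(40.6°) ≈ 0.650774
sin(B) ≈ 5.2·0.650774/5.7 ≈ 3.38403/5.7 ≈ 0.593689
B = arcsin(0.593689) ≈ 36.4192°
(Since b ≤ a we need B ≤ A, so the obtuse alternative 180° − 36.4192° ≈ 143.581° is rejected.)

B = 36.42°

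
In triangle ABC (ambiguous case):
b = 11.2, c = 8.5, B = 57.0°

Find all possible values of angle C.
b/sin(B) = c/sin(C)  ⇒  sin(C) = c·sin(B)/b = 8.5·sin(57.0°)/11.2
sin(57.0°) ≈ 0.838671
sin(C) ≈ 8.5·0.838671/11.2 ≈ 7.1287/11.2 ≈ 0.636491
Candidate 1: C₁ = arcsin(0.636491) ≈ 39.5307°  →  A = 180° − 57.0° − 39.5307° ≈ 83.4693° > 0, valid
Candidate 2: C₂ = 180° − C₁ ≈ 140.469°  →  A = 180° − 57.0° − 140.469° ≈ -17.4693° ≤ 0, not a valid triangle

C = 39.53° (one solution)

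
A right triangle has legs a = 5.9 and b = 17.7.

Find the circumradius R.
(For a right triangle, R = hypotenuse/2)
Hypotenuse c = √(a² + b²) = √(34.81 + 313.29) = √348.1 ≈ 18.6574
R = c/2 ≈ 18.6574/2 ≈ 9.32872

R = 9.329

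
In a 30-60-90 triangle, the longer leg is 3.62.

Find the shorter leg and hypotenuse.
In a 30-60-90 triangle the sides are in ratio 1 : √3 : 2, so short leg = long leg/√3 and hypotenuse = 2·(short leg).
Short leg = 3.62/√3 ≈ 3.62/1.73205 ≈ 2.09001
Hypotenuse = 2·2.09001 ≈ 4.18002

Short leg = 2.09, Hypotenuse = 4.18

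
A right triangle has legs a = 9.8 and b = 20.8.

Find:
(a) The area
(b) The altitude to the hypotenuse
(a) The legs are perpendicular, so Area = ½·a·b = ½·9.8·20.8 = ½·203.84 = 101.92
(b) Hypotenuse c = √(a² + b²) = √(96.04 + 432.64) = √528.68 ≈ 22.993
    Area = ½·c·h_c  ⇒  h_c = 2·Area/c = 203.84/22.993 ≈ 8.86529

Area = 101.92, h_c = 8.865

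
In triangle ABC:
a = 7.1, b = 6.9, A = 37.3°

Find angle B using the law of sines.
a/sin(A) = b/sin(B)  ⇒  sin(B) = b·sin(A)/a = 6.9·sin(37.3°)/7.1
sin(37.3°) ≈ 0.605988
sin(B) ≈ 6.9·0.605988/7.1 ≈ 4.18132/7.1 ≈ 0.588918
B = arcsin(0.588918) ≈ 36.0803°
(Since b ≤ a we need B ≤ A, so the obtuse alternative 180° − 36.0803° ≈ 143.92° is rejected.)

B = 36.08°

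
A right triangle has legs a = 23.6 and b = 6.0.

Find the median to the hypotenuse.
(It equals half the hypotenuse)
Hypotenuse c = √(a² + b²) = √(556.96 + 36) = √592.96 ≈ 24.3508
Median to hypotenuse = c/2 ≈ 24.3508/2 ≈ 12.1754

Median = 12.18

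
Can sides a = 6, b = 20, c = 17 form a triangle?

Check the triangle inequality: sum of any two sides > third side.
a + b vs c: 6 + 20 = 26 > 17  ✓
a + c vs b: 6 + 17 = 23 > 20  ✓
b + c vs a: 20 + 17 = 37 > 6  ✓

Yes, triangle inequality satisfied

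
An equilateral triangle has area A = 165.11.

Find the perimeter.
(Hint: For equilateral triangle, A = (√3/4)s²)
A = (√3/4)s²  ⇒  s² = 4A/√3 = 4·165.11/√3 = 660.44/1.73205 ≈ 381.305
s ≈ √381.305 ≈ 19.527
Perimeter = 3s ≈ 3·19.527 ≈ 58.5811

Perimeter = 58.58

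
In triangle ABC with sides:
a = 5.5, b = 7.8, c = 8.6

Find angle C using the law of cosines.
c² = a² + b² − 2ab·cos(C)  ⇒  cos(C) = (a² + b² − c²)/(2ab)
cos(C) = (5.5² + 7.8² − 8.6²)/(2·5.5·7.8) = (30.25 + 60.84 − 73.96)/85.8 = 17.13/85.8 ≈ 0.19965
C = arccos(0.19965) ≈ 78.4835°

C = 78.48°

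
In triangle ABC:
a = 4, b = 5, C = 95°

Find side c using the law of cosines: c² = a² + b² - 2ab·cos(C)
c² = 4² + 5² − 2·4·5·cos(95°)
cos(95°) ≈ -0.0871557
c² ≈ 16 + 25 − 40·(-0.0871557) ≈ 41 + 3.48623 ≈ 44.4862
c ≈ √44.4862 ≈ 6.6698

c = 6.67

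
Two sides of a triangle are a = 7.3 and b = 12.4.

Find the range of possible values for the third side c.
Triangle inequality: |a − b| < c < a + b
|a − b| = |7.3 − 12.4| = 5.1
a + b = 7.3 + 12.4 = 19.7

5.1 < c < 19.7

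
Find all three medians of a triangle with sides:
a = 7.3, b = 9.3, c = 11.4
Median formula: m_a = ½√(2b² + 2c² − a²) (and cyclically). a² = 53.29, b² = 86.49, c² = 129.96.
m_a = ½√(2·86.49 + 2·129.96 − 53.29) = ½√379.61 ≈ ½·19.4836 ≈ 9.74179
m_b = ½√(2·53.29 + 2·129.96 − 86.49) = ½√280.01 ≈ ½·16.7335 ≈ 8.36675
m_c = ½√(2·53.29 + 2·86.49 − 129.96) = ½√149.6 ≈ ½·12.2311 ≈ 6.11555

m_a = 9.742, m_b = 8.367, m_c = 6.116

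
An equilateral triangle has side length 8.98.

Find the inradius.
r = Area/s with s the semi-perimeter.
Area = (√3/4)·8.98² = (√3/4)·80.6404 ≈ 0.433013·80.6404 ≈ 34.9183
s = 3·8.98/2 = 13.47
r ≈ 34.9183/13.47 ≈ 2.5923
(Equivalently r = side/(2√3) = 8.98/3.4641 ≈ 2.5923.)

r = 2.592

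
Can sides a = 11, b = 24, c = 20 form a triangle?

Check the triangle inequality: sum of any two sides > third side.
a + b vs c: 11 + 24 = 35 > 20  ✓
a + c vs b: 11 + 20 = 31 > 24  ✓
b + c vs a: 24 + 20 = 44 > 11  ✓

Yes, triangle inequality satisfied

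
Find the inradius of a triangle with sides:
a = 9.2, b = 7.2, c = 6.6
r = Area/s where s is the semi-perimeter.
s = (9.2 + 7.2 + 6.6)/2 = 23/2 = 11.5
Area = √(s(s−a)(s−b)(s−c)) = √(11.5·2.3·4.3·4.9) ≈ √557.302 ≈ 23.6072
r ≈ 23.6072/11.5 ≈ 2.0528

r = 2.053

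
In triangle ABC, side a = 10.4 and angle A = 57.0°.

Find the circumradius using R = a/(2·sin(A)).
R = a/(2·sin(A)) = 10.4/(2·sin(57.0°))
sin(57.0°) ≈ 0.838671
R ≈ 10.4/(2·0.838671) = 10.4/1.67734 ≈ 6.20029

R = 6.2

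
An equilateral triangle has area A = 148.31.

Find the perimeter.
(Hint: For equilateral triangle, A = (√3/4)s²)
A = (√3/4)s²  ⇒  s² = 4A/√3 = 4·148.31/√3 = 593.24/1.73205 ≈ 342.507
s ≈ √342.507 ≈ 18.507
Perimeter = 3s ≈ 3·18.507 ≈ 55.5209

Perimeter = 55.52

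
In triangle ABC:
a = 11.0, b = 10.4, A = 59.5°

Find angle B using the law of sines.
a/sin(A) = b/sin(B)  ⇒  sin(B) = b·sin(A)/a = 10.4·sin(59.5°)/11.0
sin(59.5°) ≈ 0.861629
sin(B) ≈ 10.4·0.861629/11.0 ≈ 8.96094/11.0 ≈ 0.814631
B = arcsin(0.814631) ≈ 54.5509°
(Since b ≤ a we need B ≤ A, so the obtuse alternative 180° − 54.5509° ≈ 125.449° is rejected.)

B = 54.55°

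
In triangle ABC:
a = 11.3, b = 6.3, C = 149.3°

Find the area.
Two sides and the included angle (SAS): A = ½·a·b·sin(C) = ½·11.3·6.3·sin(149.3°)
sin(149.3°) ≈ 0.510543
A ≈ ½·71.19·0.510543 = 35.595·0.510543 ≈ 18.1728

Area = 18.17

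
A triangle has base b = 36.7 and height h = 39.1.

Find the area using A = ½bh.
A = ½·b·h = ½·36.7·39.1 = ½·1434.97 = 717.485

Area = 717.485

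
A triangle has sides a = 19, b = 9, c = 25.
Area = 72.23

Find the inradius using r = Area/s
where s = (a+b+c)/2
s = (19 + 9 + 25)/2 = 53/2 = 26.5
r = Area/s = 72.23/26.5 ≈ 2.72566

r = 2.726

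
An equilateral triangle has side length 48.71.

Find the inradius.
r = Area/s with s the semi-perimeter.
Area = (√3/4)·48.71² = (√3/4)·2372.6641 ≈ 0.433013·2372.6641 ≈ 1027.39
s = 3·48.71/2 = 73.065
r ≈ 1027.39/73.065 ≈ 14.0614
(Equivalently r = side/(2√3) = 48.71/3.4641 ≈ 14.0614.)

r = 14.06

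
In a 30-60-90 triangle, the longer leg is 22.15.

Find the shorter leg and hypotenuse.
In a 30-60-90 triangle the sides are in ratio 1 : √3 : 2, so short leg = long leg/√3 and hypotenuse = 2·(short leg).
Short leg = 22.15/√3 ≈ 22.15/1.73205 ≈ 12.7883
Hypotenuse = 2·12.7883 ≈ 25.5766

Short leg = 12.79, Hypotenuse = 25.58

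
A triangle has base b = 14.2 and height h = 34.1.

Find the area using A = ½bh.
A = ½·b·h = ½·14.2·34.1 = ½·484.22 = 242.11

Area = 242.11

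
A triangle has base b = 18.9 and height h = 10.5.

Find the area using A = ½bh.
A = ½·b·h = ½·18.9·10.5 = ½·198.45 = 99.225

Area = 99.225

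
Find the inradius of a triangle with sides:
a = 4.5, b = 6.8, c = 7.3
r = Area/s where s is the semi-perimeter.
s = (4.5 + 6.8 + 7.3)/2 = 18.6/2 = 9.3
Area = √(s(s−a)(s−b)(s−c)) = √(9.3·4.8·2.5·2) ≈ √223.2 ≈ 14.9399
r ≈ 14.9399/9.3 ≈ 1.60644

r = 1.606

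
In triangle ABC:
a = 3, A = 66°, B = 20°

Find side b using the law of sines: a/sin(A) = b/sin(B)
a/sin(A) = b/sin(B)  ⇒  b = a·sin(B)/sin(A) = 3·sin(20°)/sin(66°)
sin(20°) ≈ 0.34202, sin(66°) ≈ 0.913545
b ≈ 3·0.34202/0.913545 ≈ 1.02606/0.913545 ≈ 1.12316

b = 1.123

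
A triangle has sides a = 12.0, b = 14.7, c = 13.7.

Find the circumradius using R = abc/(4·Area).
First find the area with Heron's formula.
s = (12.0 + 14.7 + 13.7)/2 = 20.2
Area = √(s(s−a)(s−b)(s−c)) = √(20.2·8.2·5.5·6.5) ≈ √5921.63 ≈ 76.9521
abc = 12.0·14.7·13.7 = 2416.68
R = abc/(4·Area) ≈ 2416.68/(4·76.9521) = 2416.68/307.809 ≈ 7.85124

R = 7.851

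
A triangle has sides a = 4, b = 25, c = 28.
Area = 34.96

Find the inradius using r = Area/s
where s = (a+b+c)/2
s = (4 + 25 + 28)/2 = 57/2 = 28.5
r = Area/s = 34.96/28.5 ≈ 1.22667

r = 1.227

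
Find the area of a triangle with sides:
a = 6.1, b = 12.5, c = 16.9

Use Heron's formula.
s = (6.1 + 12.5 + 16.9)/2 = 35.5/2 = 17.75
s − a = 11.65, s − b = 5.25, s − c = 0.85
s(s−a)(s−b)(s−c) = 17.75·11.65·5.25·0.85 ≈ 922.789
Area = √922.789 ≈ 30.3774

Area = 30.38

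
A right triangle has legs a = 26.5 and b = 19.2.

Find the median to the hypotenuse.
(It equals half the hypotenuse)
Hypotenuse c = √(a² + b²) = √(702.25 + 368.64) = √1070.89 ≈ 32.7245
Median to hypotenuse = c/2 ≈ 32.7245/2 ≈ 16.3622

Median = 16.36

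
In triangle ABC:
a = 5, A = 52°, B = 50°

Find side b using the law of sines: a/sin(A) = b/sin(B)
a/sin(A) = b/sin(B)  ⇒  b = a·sin(B)/sin(A) = 5·sin(50°)/sin(52°)
sin(50°) ≈ 0.766044, sin(52°) ≈ 0.788011
b ≈ 5·0.766044/0.788011 ≈ 3.83022/0.788011 ≈ 4.86062

b = 4.861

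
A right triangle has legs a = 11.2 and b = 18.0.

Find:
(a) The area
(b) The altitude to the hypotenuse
(a) The legs are perpendicular, so Area = ½·a·b = ½·11.2·18.0 = ½·201.6 = 100.8
(b) Hypotenuse c = √(a² + b²) = √(125.44 + 324) = √449.44 ≈ 21.2
    Area = ½·c·h_c  ⇒  h_c = 2·Area/c = 201.6/21.2 ≈ 9.50943

Area = 100.8, h_c = 9.509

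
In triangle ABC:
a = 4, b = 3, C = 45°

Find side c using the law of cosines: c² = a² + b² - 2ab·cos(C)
c² = 4² + 3² − 2·4·3·cos(45°)
cos(45°) ≈ 0.707107
c² ≈ 16 + 9 − 24·(0.707107) ≈ 25 − 16.9706 ≈ 8.02944
c ≈ √8.02944 ≈ 2.83363

c = 2.834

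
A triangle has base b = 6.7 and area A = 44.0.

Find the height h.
A = ½·b·h  ⇒  h = 2A/b = 2·44.0/6.7 = 88/6.7 ≈ 13.1343

h = 13.13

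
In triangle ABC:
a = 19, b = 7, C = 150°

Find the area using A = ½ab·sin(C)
A = ½·a·b·sin(C) = ½·19·7·sin(150°)
sin(150°) ≈ 0.5
A ≈ ½·133·0.5 = 66.5·0.5 ≈ 33.25

Area = 33.25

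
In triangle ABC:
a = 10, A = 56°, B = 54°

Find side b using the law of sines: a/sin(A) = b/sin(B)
a/sin(A) = b/sin(B)  ⇒  b = a·sin(B)/sin(A) = 10·sin(54°)/sin(56°)
sin(54°) ≈ 0.809017, sin(56°) ≈ 0.829038
b ≈ 10·0.809017/0.829038 ≈ 8.09017/0.829038 ≈ 9.75851

b = 9.759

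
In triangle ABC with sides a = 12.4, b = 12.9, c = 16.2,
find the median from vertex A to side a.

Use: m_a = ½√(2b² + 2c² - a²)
m_a = ½√(2·12.9² + 2·16.2² − 12.4²) = ½√(2·166.41 + 2·262.44 − 153.76) = ½√(332.82 + 524.88 − 153.76) = ½√703.94
√703.94 ≈ 26.5319, so m_a ≈ 13.2659

m_a = 13.27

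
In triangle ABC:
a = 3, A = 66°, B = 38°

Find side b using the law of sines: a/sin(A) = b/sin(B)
a/sin(A) = b/sin(B)  ⇒  b = a·sin(B)/sin(A) = 3·sin(38°)/sin(66°)
sin(38°) ≈ 0.615661, sin(66°) ≈ 0.913545
b ≈ 3·0.615661/0.913545 ≈ 1.84698/0.913545 ≈ 2.02178

b = 2.022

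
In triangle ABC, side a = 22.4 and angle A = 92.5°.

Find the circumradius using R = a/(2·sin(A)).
R = a/(2·sin(A)) = 22.4/(2·sin(92.5°))
sin(92.5°) ≈ 0.999048
R ≈ 22.4/(2·0.999048) = 22.4/1.9981 ≈ 11.2107

R = 11.21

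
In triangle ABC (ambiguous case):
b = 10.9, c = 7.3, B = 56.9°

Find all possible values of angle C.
b/sin(B) = c/sin(C)  ⇒  sin(C) = c·sin(B)/b = 7.3·sin(56.9°)/10.9
sin(56.9°) ≈ 0.837719
sin(C) ≈ 7.3·0.837719/10.9 ≈ 6.11535/10.9 ≈ 0.561041
Candidate 1: C₁ = arcsin(0.561041) ≈ 34.1278°  →  A = 180° − 56.9° − 34.1278° ≈ 88.9722° > 0, valid
Candidate 2: C₂ = 180° − C₁ ≈ 145.872°  →  A = 180° − 56.9° − 145.872° ≈ -22.7722° ≤ 0, not a valid triangle

C = 34.13° (one solution)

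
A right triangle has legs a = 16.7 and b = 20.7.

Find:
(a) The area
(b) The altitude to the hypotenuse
(a) The legs are perpendicular, so Area = ½·a·b = ½·16.7·20.7 = ½·345.69 = 172.845
(b) Hypotenuse c = √(a² + b²) = √(278.89 + 428.49) = √707.38 ≈ 26.5966
    Area = ½·c·h_c  ⇒  h_c = 2·Area/c = 345.69/26.5966 ≈ 12.9975

Area = 172.845, h_c = 13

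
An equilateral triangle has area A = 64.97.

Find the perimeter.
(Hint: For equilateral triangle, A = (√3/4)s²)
A = (√3/4)s²  ⇒  s² = 4A/√3 = 4·64.97/√3 = 259.88/1.73205 ≈ 150.042
s ≈ √150.042 ≈ 12.2492
Perimeter = 3s ≈ 3·12.2492 ≈ 36.7475

Perimeter = 36.75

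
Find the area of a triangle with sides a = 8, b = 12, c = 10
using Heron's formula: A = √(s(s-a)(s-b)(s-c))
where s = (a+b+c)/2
s = (8 + 12 + 10)/2 = 30/2 = 15
s − a = 7, s − b = 3, s − c = 5
s(s−a)(s−b)(s−c) = 15·7·3·5 = 1575
Area = √1575 ≈ 39.6863

s = 15.0, Area = 39.69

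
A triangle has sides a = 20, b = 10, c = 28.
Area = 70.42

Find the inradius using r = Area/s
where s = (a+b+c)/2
s = (20 + 10 + 28)/2 = 58/2 = 29
r = Area/s = 70.42/29 ≈ 2.42828

r = 2.428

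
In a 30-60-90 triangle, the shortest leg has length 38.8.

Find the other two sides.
In a 30-60-90 triangle the sides are in ratio 1 : √3 : 2 (short leg : long leg : hypotenuse).
Long leg = 38.8·√3 ≈ 38.8·1.73205 ≈ 67.2036
Hypotenuse = 2·38.8 = 77.6

Long leg = 38.8√3 = 67.2, Hypotenuse = 77.6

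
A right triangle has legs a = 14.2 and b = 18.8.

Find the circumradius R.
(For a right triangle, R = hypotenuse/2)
Hypotenuse c = √(a² + b²) = √(201.64 + 353.44) = √555.08 ≈ 23.5601
R = c/2 ≈ 23.5601/2 ≈ 11.7801

R = 11.78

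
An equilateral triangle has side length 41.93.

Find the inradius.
r = Area/s with s the semi-perimeter.
Area = (√3/4)·41.93² = (√3/4)·1758.1249 ≈ 0.433013·1758.1249 ≈ 761.29
s = 3·41.93/2 = 62.895
r ≈ 761.29/62.895 ≈ 12.1041
(Equivalently r = side/(2√3) = 41.93/3.4641 ≈ 12.1041.)

r = 12.1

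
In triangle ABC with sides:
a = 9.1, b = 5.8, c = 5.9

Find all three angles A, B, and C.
Law of cosines for each angle (a² = 82.81, b² = 33.64, c² = 34.81):
cos(A) = (b² + c² − a²)/(2bc) = (33.64 + 34.81 − 82.81)/(2·5.8·5.9) = -14.36/68.44 ≈ -0.209819  ⇒  A ≈ 102.112°
cos(B) = (a² + c² − b²)/(2ac) = (82.81 + 34.81 − 33.64)/(2·9.1·5.9) = 83.98/107.38 ≈ 0.782082  ⇒  B ≈ 38.5484°
cos(C) = (a² + b² − c²)/(2ab) = (82.81 + 33.64 − 34.81)/(2·9.1·5.8) = 81.64/105.56 ≈ 0.773399  ⇒  C ≈ 39.3399°
Check: A + B + C ≈ 180°

A = 102.1°, B = 38.55°, C = 39.34°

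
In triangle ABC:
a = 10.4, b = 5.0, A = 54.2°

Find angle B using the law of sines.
a/sin(A) = b/sin(B)  ⇒  sin(B) = b·sin(A)/a = 5.0·sin(54.2°)/10.4
sin(54.2°) ≈ 0.811064
sin(B) ≈ 5.0·0.811064/10.4 ≈ 4.05532/10.4 ≈ 0.389935
B = arcsin(0.389935) ≈ 22.9504°
(Since b ≤ a we need B ≤ A, so the obtuse alternative 180° − 22.9504° ≈ 157.05° is rejected.)

B = 22.95°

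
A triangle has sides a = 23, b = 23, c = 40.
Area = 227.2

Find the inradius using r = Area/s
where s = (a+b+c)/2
s = (23 + 23 + 40)/2 = 86/2 = 43
r = Area/s = 227.2/43 ≈ 5.28372

r = 5.284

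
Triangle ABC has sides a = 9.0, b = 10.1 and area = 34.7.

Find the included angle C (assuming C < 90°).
Area = ½·a·b·sin(C)  ⇒  sin(C) = 2·Area/(a·b) = 2·34.7/(9.0·10.1) = 69.4/90.9 ≈ 0.763476
C = arcsin(0.763476) ≈ 49.7716° (taking the acute solution since C < 90°)

C = 49.77°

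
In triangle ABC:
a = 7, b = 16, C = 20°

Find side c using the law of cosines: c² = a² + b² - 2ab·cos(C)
c² = 7² + 16² − 2·7·16·cos(20°)
cos(20°) ≈ 0.939693
c² ≈ 49 + 256 − 224·(0.939693) ≈ 305 − 210.491 ≈ 94.5089
c ≈ √94.5089 ≈ 9.72157

c = 9.722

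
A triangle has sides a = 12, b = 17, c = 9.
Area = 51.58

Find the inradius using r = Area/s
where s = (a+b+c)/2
s = (12 + 17 + 9)/2 = 38/2 = 19
r = Area/s = 51.58/19 ≈ 2.71474

r = 2.715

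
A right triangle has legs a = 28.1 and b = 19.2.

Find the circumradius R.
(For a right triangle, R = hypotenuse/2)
Hypotenuse c = √(a² + b²) = √(789.61 + 368.64) = √1158.25 ≈ 34.0331
R = c/2 ≈ 34.0331/2 ≈ 17.0165

R = 17.02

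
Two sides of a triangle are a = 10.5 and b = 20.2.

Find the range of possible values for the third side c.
Triangle inequality: |a − b| < c < a + b
|a − b| = |10.5 − 20.2| = 9.7
a + b = 10.5 + 20.2 = 30.7

9.7 < c < 30.7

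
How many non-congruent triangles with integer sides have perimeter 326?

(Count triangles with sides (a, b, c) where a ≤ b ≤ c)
Let a ≤ b ≤ c with a + b + c = 326. The only binding inequality is a + b > c, i.e. 326 − c > c, so c < 326/2; and c ≥ 326/3 since c is the largest side.
So 109 ≤ c ≤ 162. For each c, b runs from ⌈(326 − c)/2⌉ up to c (then a = 326 − b − c satisfies 1 ≤ a ≤ b automatically), giving c − ⌈(326 − c)/2⌉ + 1 choices.
Summing over c: 1 + 3 + 4 + 6 + … + 79 + 81  (54 terms, c = 109, …, 162) = 2214
Check (closed form: nearest integer to p²/48 for even p, (p+3)²/48 for odd p): 326²/48 = 106276/48 ≈ 2214.08 → 2214

2214 triangles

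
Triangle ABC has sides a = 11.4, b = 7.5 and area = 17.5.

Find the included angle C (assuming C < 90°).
Area = ½·a·b·sin(C)  ⇒  sin(C) = 2·Area/(a·b) = 2·17.5/(11.4·7.5) = 35/85.5 ≈ 0.409357
C = arcsin(0.409357) ≈ 24.1644° (taking the acute solution since C < 90°)

C = 24.16°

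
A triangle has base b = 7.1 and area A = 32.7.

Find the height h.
A = ½·b·h  ⇒  h = 2A/b = 2·32.7/7.1 = 65.4/7.1 ≈ 9.21127

h = 9.211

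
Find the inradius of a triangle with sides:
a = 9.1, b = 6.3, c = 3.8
r = Area/s where s is the semi-perimeter.
s = (9.1 + 6.3 + 3.8)/2 = 19.2/2 = 9.6
Area = √(s(s−a)(s−b)(s−c)) = √(9.6·0.5·3.3·5.8) ≈ √91.872 ≈ 9.58499
r ≈ 9.58499/9.6 ≈ 0.998436

r = 0.9984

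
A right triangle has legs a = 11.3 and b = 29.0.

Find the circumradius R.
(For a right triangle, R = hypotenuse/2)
Hypotenuse c = √(a² + b²) = √(127.69 + 841) = √968.69 ≈ 31.1238
R = c/2 ≈ 31.1238/2 ≈ 15.5619

R = 15.56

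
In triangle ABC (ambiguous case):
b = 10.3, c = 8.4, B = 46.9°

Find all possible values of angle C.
b/sin(B) = c/sin(C)  ⇒  sin(C) = c·sin(B)/b = 8.4·sin(46.9°)/10.3
sin(46.9°) ≈ 0.730162
sin(C) ≈ 8.4·0.730162/10.3 ≈ 6.13336/10.3 ≈ 0.595472
Candidate 1: C₁ = arcsin(0.595472) ≈ 36.5463°  →  A = 180° − 46.9° − 36.5463° ≈ 96.5537° > 0, valid
Candidate 2: C₂ = 180° − C₁ ≈ 143.454°  →  A = 180° − 46.9° − 143.454° ≈ -10.3537° ≤ 0, not a valid triangle

C = 36.55° (one solution)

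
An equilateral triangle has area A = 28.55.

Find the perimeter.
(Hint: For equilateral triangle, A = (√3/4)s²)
A = (√3/4)s²  ⇒  s² = 4A/√3 = 4·28.55/√3 = 114.2/1.73205 ≈ 65.9334
s ≈ √65.9334 ≈ 8.11994
Perimeter = 3s ≈ 3·8.11994 ≈ 24.3598

Perimeter = 24.36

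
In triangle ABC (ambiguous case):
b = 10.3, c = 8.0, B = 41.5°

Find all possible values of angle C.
b/sin(B) = c/sin(C)  ⇒  sin(C) = c·sin(B)/b = 8.0·sin(41.5°)/10.3
sin(41.5°) ≈ 0.66262
sin(C) ≈ 8.0·0.66262/10.3 ≈ 5.30096/10.3 ≈ 0.514656
Candidate 1: C₁ = arcsin(0.514656) ≈ 30.9745°  →  A = 180° − 41.5° − 30.9745° ≈ 107.526° > 0, valid
Candidate 2: C₂ = 180° − C₁ ≈ 149.026°  →  A = 180° − 41.5° − 149.026° ≈ -10.5255° ≤ 0, not a valid triangle

C = 30.97° (one solution)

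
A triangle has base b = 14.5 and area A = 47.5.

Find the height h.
A = ½·b·h  ⇒  h = 2A/b = 2·47.5/14.5 = 95/14.5 ≈ 6.55172

h = 6.552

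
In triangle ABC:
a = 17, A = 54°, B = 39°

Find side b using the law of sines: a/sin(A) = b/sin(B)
a/sin(A) = b/sin(B)  ⇒  b = a·sin(B)/sin(A) = 17·sin(39°)/sin(54°)
sin(39°) ≈ 0.62932, sin(54°) ≈ 0.809017
b ≈ 17·0.62932/0.809017 ≈ 10.6984/0.809017 ≈ 13.224

b = 13.22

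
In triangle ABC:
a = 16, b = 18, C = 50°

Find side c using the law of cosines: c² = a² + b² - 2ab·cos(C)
c² = 16² + 18² − 2·16·18·cos(50°)
cos(50°) ≈ 0.642788
c² ≈ 256 + 324 − 576·(0.642788) ≈ 580 − 370.246 ≈ 209.754
c ≈ √209.754 ≈ 14.4829

c = 14.48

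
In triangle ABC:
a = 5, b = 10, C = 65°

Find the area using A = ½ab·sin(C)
A = ½·a·b·sin(C) = ½·5·10·sin(65°)
sin(65°) ≈ 0.906308
A ≈ ½·50·0.906308 = 25·0.906308 ≈ 22.6577

Area = 22.66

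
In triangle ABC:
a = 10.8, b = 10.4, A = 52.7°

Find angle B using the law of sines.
a/sin(A) = b/sin(B)  ⇒  sin(B) = b·sin(A)/a = 10.4·sin(52.7°)/10.8
sin(52.7°) ≈ 0.795473
sin(B) ≈ 10.4·0.795473/10.8 ≈ 8.27292/10.8 ≈ 0.766012
B = arcsin(0.766012) ≈ 49.9971°
(Since b ≤ a we need B ≤ A, so the obtuse alternative 180° − 49.9971° ≈ 130.003° is rejected.)

B = 50°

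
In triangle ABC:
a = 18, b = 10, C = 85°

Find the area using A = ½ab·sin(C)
A = ½·a·b·sin(C) = ½·18·10·sin(85°)
sin(85°) ≈ 0.996195
A ≈ ½·180·0.996195 = 90·0.996195 ≈ 89.6575

Area = 89.66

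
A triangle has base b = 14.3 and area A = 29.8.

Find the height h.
A = ½·b·h  ⇒  h = 2A/b = 2·29.8/14.3 = 59.6/14.3 ≈ 4.16783

h = 4.168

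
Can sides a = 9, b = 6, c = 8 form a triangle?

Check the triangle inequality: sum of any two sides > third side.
a + b vs c: 9 + 6 = 15 > 8  ✓
a + c vs b: 9 + 8 = 17 > 6  ✓
b + c vs a: 6 + 8 = 14 > 9  ✓

Yes, triangle inequality satisfied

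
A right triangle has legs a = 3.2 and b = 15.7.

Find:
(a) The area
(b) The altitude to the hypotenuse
(a) The legs are perpendicular, so Area = ½·a·b = ½·3.2·15.7 = ½·50.24 = 25.12
(b) Hypotenuse c = √(a² + b²) = √(10.24 + 246.49) = √256.73 ≈ 16.0228
    Area = ½·c·h_c  ⇒  h_c = 2·Area/c = 50.24/16.0228 ≈ 3.13553

Area = 25.12, h_c = 3.136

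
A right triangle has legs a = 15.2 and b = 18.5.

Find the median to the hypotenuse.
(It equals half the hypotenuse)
Hypotenuse c = √(a² + b²) = √(231.04 + 342.25) = √573.29 ≈ 23.9435
Median to hypotenuse = c/2 ≈ 23.9435/2 ≈ 11.9717

Median = 11.97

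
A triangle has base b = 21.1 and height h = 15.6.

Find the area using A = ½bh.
A = ½·b·h = ½·21.1·15.6 = ½·329.16 = 164.58

Area = 164.58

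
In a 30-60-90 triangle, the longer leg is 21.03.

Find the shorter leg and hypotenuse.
In a 30-60-90 triangle the sides are in ratio 1 : √3 : 2, so short leg = long leg/√3 and hypotenuse = 2·(short leg).
Short leg = 21.03/√3 ≈ 21.03/1.73205 ≈ 12.1417
Hypotenuse = 2·12.1417 ≈ 24.2834

Short leg = 12.14, Hypotenuse = 24.28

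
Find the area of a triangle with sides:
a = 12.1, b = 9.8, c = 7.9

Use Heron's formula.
s = (12.1 + 9.8 + 7.9)/2 = 29.8/2 = 14.9
s − a = 2.8, s − b = 5.1, s − c = 7
s(s−a)(s−b)(s−c) = 14.9·2.8·5.1·7 ≈ 1489.4
Area = √1489.4 ≈ 38.5928

Area = 38.59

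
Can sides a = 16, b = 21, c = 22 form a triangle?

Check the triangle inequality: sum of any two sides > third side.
a + b vs c: 16 + 21 = 37 > 22  ✓
a + c vs b: 16 + 22 = 38 > 21  ✓
b + c vs a: 21 + 22 = 43 > 16  ✓

Yes, triangle inequality satisfied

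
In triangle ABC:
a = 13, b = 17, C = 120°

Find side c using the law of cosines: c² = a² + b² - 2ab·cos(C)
c² = 13² + 17² − 2·13·17·cos(120°)
cos(120°) ≈ -0.5
c² ≈ 169 + 289 − 442·(-0.5) ≈ 458 + 221 ≈ 679
c ≈ √679 ≈ 26.0576

c = 26.06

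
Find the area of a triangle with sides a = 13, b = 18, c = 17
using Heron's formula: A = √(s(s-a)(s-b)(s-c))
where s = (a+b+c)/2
s = (13 + 18 + 17)/2 = 48/2 = 24
s − a = 11, s − b = 6, s − c = 7
s(s−a)(s−b)(s−c) = 24·11·6·7 = 11088
Area = √11088 ≈ 105.3

s = 24.0, Area = 105.3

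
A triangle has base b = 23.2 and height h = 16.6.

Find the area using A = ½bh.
A = ½·b·h = ½·23.2·16.6 = ½·385.12 = 192.56

Area = 192.56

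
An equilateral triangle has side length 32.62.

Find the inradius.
r = Area/s with s the semi-perimeter.
Area = (√3/4)·32.62² = (√3/4)·1064.0644 ≈ 0.433013·1064.0644 ≈ 460.753
s = 3·32.62/2 = 48.93
r ≈ 460.753/48.93 ≈ 9.41658
(Equivalently r = side/(2√3) = 32.62/3.4641 ≈ 9.41658.)

r = 9.417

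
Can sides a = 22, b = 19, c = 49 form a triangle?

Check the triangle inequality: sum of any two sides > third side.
a + b vs c: 22 + 19 = 41 ≤ 49  ✗
a + c vs b: 22 + 49 = 71 > 19  ✓
b + c vs a: 19 + 49 = 68 > 22  ✓

No: 22 + 19 = 41 is not > 49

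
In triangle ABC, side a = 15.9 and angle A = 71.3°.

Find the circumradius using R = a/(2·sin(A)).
R = a/(2·sin(A)) = 15.9/(2·sin(71.3°))
sin(71.3°) ≈ 0.94721
R ≈ 15.9/(2·0.94721) = 15.9/1.89442 ≈ 8.39307

R = 8.393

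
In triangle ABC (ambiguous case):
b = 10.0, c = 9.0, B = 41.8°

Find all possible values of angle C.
b/sin(B) = c/sin(C)  ⇒  sin(C) = c·sin(B)/b = 9.0·sin(41.8°)/10.0
sin(41.8°) ≈ 0.666532
sin(C) ≈ 9.0·0.666532/10.0 ≈ 5.99879/10.0 ≈ 0.599879
Candidate 1: C₁ = arcsin(0.599879) ≈ 36.8612°  →  A = 180° − 41.8° − 36.8612° ≈ 101.339° > 0, valid
Candidate 2: C₂ = 180° − C₁ ≈ 143.139°  →  A = 180° − 41.8° − 143.139° ≈ -4.9388° ≤ 0, not a valid triangle

C = 36.86° (one solution)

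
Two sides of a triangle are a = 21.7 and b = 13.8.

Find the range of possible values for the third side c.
Triangle inequality: |a − b| < c < a + b
|a − b| = |21.7 − 13.8| = 7.9
a + b = 21.7 + 13.8 = 35.5

7.9 < c < 35.5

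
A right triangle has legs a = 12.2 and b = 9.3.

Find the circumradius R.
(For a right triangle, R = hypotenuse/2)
Hypotenuse c = √(a² + b²) = √(148.84 + 86.49) = √235.33 ≈ 15.3405
R = c/2 ≈ 15.3405/2 ≈ 7.67023

R = 7.67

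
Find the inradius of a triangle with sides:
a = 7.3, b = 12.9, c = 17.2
r = Area/s where s is the semi-perimeter.
s = (7.3 + 12.9 + 17.2)/2 = 37.4/2 = 18.7
Area = √(s(s−a)(s−b)(s−c)) = √(18.7·11.4·5.8·1.5) ≈ √1854.67 ≈ 43.0658
r ≈ 43.0658/18.7 ≈ 2.30299

r = 2.303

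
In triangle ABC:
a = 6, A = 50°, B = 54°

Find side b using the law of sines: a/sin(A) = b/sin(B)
a/sin(A) = b/sin(B)  ⇒  b = a·sin(B)/sin(A) = 6·sin(54°)/sin(50°)
sin(54°) ≈ 0.809017, sin(50°) ≈ 0.766044
b ≈ 6·0.809017/0.766044 ≈ 4.8541/0.766044 ≈ 6.33658

b = 6.337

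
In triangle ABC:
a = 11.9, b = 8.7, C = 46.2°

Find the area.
Two sides and the included angle (SAS): A = ½·a·b·sin(C) = ½·11.9·8.7·sin(46.2°)
sin(46.2°) ≈ 0.72176
A ≈ ½·103.53·0.72176 = 51.765·0.72176 ≈ 37.3619

Area = 37.36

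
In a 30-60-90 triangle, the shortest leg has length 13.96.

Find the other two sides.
In a 30-60-90 triangle the sides are in ratio 1 : √3 : 2 (short leg : long leg : hypotenuse).
Long leg = 13.96·√3 ≈ 13.96·1.73205 ≈ 24.1794
Hypotenuse = 2·13.96 = 27.92

Long leg = 13.96√3 = 24.18, Hypotenuse = 27.92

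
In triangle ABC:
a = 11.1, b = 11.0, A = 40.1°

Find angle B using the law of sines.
a/sin(A) = b/sin(B)  ⇒  sin(B) = b·sin(A)/a = 11.0·sin(40.1°)/11.1
sin(40.1°) ≈ 0.644124
sin(B) ≈ 11.0·0.644124/11.1 ≈ 7.08536/11.1 ≈ 0.638321
B = arcsin(0.638321) ≈ 39.6667°
(Since b ≤ a we need B ≤ A, so the obtuse alternative 180° − 39.6667° ≈ 140.333° is rejected.)

B = 39.67°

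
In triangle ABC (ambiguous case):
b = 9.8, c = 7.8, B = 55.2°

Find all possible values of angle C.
b/sin(B) = c/sin(C)  ⇒  sin(C) = c·sin(B)/b = 7.8·sin(55.2°)/9.8
sin(55.2°) ≈ 0.821149
sin(C) ≈ 7.8·0.821149/9.8 ≈ 6.40496/9.8 ≈ 0.653568
Candidate 1: C₁ = arcsin(0.653568) ≈ 40.8111°  →  A = 180° − 55.2° − 40.8111° ≈ 83.9889° > 0, valid
Candidate 2: C₂ = 180° − C₁ ≈ 139.189°  →  A = 180° − 55.2° − 139.189° ≈ -14.3889° ≤ 0, not a valid triangle

C = 40.81° (one solution)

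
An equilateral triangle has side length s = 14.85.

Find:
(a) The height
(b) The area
(a) The height splits the triangle into two 30-60-90 halves: h = s·√3/2 = 14.85·1.73205/2 ≈ 25.721/2 ≈ 12.8605
(b) Area = (√3/4)·s² = (√3/4)·14.85² = (√3/4)·220.5225 ≈ 0.433013·220.5225 ≈ 95.489

Height = 12.86, Area = 95.49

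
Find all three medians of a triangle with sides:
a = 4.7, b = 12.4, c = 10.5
Median formula: m_a = ½√(2b² + 2c² − a²) (and cyclically). a² = 22.09, b² = 153.76, c² = 110.25.
m_a = ½√(2·153.76 + 2·110.25 − 22.09) = ½√505.93 ≈ ½·22.4929 ≈ 11.2464
m_b = ½√(2·22.09 + 2·110.25 − 153.76) = ½√110.92 ≈ ½·10.5319 ≈ 5.26593
m_c = ½√(2·22.09 + 2·153.76 − 110.25) = ½√241.45 ≈ ½·15.5387 ≈ 7.76933

m_a = 11.25, m_b = 5.266, m_c = 7.769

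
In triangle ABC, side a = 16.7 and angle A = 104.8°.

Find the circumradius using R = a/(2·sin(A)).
R = a/(2·sin(A)) = 16.7/(2·sin(104.8°))
sin(104.8°) ≈ 0.966823
R ≈ 16.7/(2·0.966823) = 16.7/1.93365 ≈ 8.63653

R = 8.637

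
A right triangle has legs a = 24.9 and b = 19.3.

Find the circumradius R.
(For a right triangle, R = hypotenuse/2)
Hypotenuse c = √(a² + b²) = √(620.01 + 372.49) = √992.5 ≈ 31.504
R = c/2 ≈ 31.504/2 ≈ 15.752

R = 15.75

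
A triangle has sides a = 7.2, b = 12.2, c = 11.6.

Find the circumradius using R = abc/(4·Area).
First find the area with Heron's formula.
s = (7.2 + 12.2 + 11.6)/2 = 15.5
Area = √(s(s−a)(s−b)(s−c)) = √(15.5·8.3·3.3·3.9) ≈ √1655.73 ≈ 40.6906
abc = 7.2·12.2·11.6 = 1018.944
R = abc/(4·Area) ≈ 1018.944/(4·40.6906) = 1018.944/162.762 ≈ 6.26031

R = 6.26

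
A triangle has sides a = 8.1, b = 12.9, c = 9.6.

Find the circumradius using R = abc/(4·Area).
First find the area with Heron's formula.
s = (8.1 + 12.9 + 9.6)/2 = 15.3
Area = √(s(s−a)(s−b)(s−c)) = √(15.3·7.2·2.4·5.7) ≈ √1506.99 ≈ 38.82
abc = 8.1·12.9·9.6 = 1003.104
R = abc/(4·Area) ≈ 1003.104/(4·38.82) = 1003.104/155.28 ≈ 6.45998

R = 6.46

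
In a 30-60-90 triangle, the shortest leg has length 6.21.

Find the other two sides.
In a 30-60-90 triangle the sides are in ratio 1 : √3 : 2 (short leg : long leg : hypotenuse).
Long leg = 6.21·√3 ≈ 6.21·1.73205 ≈ 10.756
Hypotenuse = 2·6.21 = 12.42

Long leg = 6.21√3 = 10.76, Hypotenuse = 12.42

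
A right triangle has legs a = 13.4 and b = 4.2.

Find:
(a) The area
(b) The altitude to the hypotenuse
(a) The legs are perpendicular, so Area = ½·a·b = ½·13.4·4.2 = ½·56.28 = 28.14
(b) Hypotenuse c = √(a² + b²) = √(179.56 + 17.64) = √197.2 ≈ 14.0428
    Area = ½·c·h_c  ⇒  h_c = 2·Area/c = 56.28/14.0428 ≈ 4.00775

Area = 28.14, h_c = 4.008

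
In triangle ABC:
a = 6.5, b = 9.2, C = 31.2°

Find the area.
Two sides and the included angle (SAS): A = ½·a·b·sin(C) = ½·6.5·9.2·sin(31.2°)
sin(31.2°) ≈ 0.518027
A ≈ ½·59.8·0.518027 = 29.9·0.518027 ≈ 15.489

Area = 15.49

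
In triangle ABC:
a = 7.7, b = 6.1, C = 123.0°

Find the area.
Two sides and the included angle (SAS): A = ½·a·b·sin(C) = ½·7.7·6.1·sin(123.0°)
sin(123.0°) ≈ 0.838671
A ≈ ½·46.97·0.838671 = 23.485·0.838671 ≈ 19.6962

Area = 19.7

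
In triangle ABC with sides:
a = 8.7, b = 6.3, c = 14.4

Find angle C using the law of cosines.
c² = a² + b² − 2ab·cos(C)  ⇒  cos(C) = (a² + b² − c²)/(2ab)
cos(C) = (8.7² + 6.3² − 14.4²)/(2·8.7·6.3) = (75.69 + 39.69 − 207.36)/109.62 = -91.98/109.62 ≈ -0.83908
C = arccos(-0.83908) ≈ 147.043°

C = 147°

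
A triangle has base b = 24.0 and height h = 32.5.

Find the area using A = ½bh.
A = ½·b·h = ½·24.0·32.5 = ½·780 = 390

Area = 390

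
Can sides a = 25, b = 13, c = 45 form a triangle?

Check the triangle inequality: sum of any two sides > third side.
a + b vs c: 25 + 13 = 38 ≤ 45  ✗
a + c vs b: 25 + 45 = 70 > 13  ✓
b + c vs a: 13 + 45 = 58 > 25  ✓

No: 25 + 13 = 38 is not > 45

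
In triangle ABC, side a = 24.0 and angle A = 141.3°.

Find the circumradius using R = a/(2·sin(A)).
R = a/(2·sin(A)) = 24.0/(2·sin(141.3°))
sin(141.3°) ≈ 0.625243
R ≈ 24.0/(2·0.625243) = 24.0/1.25049 ≈ 19.1925

R = 19.19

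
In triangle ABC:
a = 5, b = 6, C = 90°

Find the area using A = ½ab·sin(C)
A = ½·a·b·sin(C) = ½·5·6·sin(90°)
sin(90°) ≈ 1
A ≈ ½·30·1 = 15·1 ≈ 15

Area = 15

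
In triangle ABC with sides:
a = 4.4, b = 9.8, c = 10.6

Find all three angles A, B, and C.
Law of cosines for each angle (a² = 19.36, b² = 96.04, c² = 112.36):
cos(A) = (b² + c² − a²)/(2bc) = (96.04 + 112.36 − 19.36)/(2·9.8·10.6) = 189.04/207.76 ≈ 0.909896  ⇒  A ≈ 24.509°
cos(B) = (a² + c² − b²)/(2ac) = (19.36 + 112.36 − 96.04)/(2·4.4·10.6) = 35.68/93.28 ≈ 0.382504  ⇒  B ≈ 67.5111°
cos(C) = (a² + b² − c²)/(2ab) = (19.36 + 96.04 − 112.36)/(2·4.4·9.8) = 3.04/86.24 ≈ 0.0352505  ⇒  C ≈ 87.9799°
Check: A + B + C ≈ 180°

A = 24.51°, B = 67.51°, C = 87.98°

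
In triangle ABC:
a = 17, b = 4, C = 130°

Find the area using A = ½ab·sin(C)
A = ½·a·b·sin(C) = ½·17·4·sin(130°)
sin(130°) ≈ 0.766044
A ≈ ½·68·0.766044 = 34·0.766044 ≈ 26.0455

Area = 26.05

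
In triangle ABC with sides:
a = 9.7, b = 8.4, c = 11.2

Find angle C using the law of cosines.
c² = a² + b² − 2ab·cos(C)  ⇒  cos(C) = (a² + b² − c²)/(2ab)
cos(C) = (9.7² + 8.4² − 11.2²)/(2·9.7·8.4) = (94.09 + 70.56 − 125.44)/162.96 = 39.21/162.96 ≈ 0.240611
C = arccos(0.240611) ≈ 76.0774°

C = 76.08°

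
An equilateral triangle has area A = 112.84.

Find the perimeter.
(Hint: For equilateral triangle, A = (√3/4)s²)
A = (√3/4)s²  ⇒  s² = 4A/√3 = 4·112.84/√3 = 451.36/1.73205 ≈ 260.593
s ≈ √260.593 ≈ 16.1429
Perimeter = 3s ≈ 3·16.1429 ≈ 48.4287

Perimeter = 48.43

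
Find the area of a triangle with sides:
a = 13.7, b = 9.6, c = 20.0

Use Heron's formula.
s = (13.7 + 9.6 + 20.0)/2 = 43.3/2 = 21.65
s − a = 7.95, s − b = 12.05, s − c = 1.65
s(s−a)(s−b)(s−c) = 21.65·7.95·12.05·1.65 ≈ 3422.13
Area = √3422.13 ≈ 58.4989

Area = 58.5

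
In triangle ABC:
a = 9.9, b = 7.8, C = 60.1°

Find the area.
Two sides and the included angle (SAS): A = ½·a·b·sin(C) = ½·9.9·7.8·sin(60.1°)
sin(60.1°) ≈ 0.866897
A ≈ ½·77.22·0.866897 = 38.61·0.866897 ≈ 33.4709

Area = 33.47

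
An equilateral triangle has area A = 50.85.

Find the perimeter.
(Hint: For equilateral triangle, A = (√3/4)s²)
A = (√3/4)s²  ⇒  s² = 4A/√3 = 4·50.85/√3 = 203.4/1.73205 ≈ 117.433
s ≈ √117.433 ≈ 10.8367
Perimeter = 3s ≈ 3·10.8367 ≈ 32.51

Perimeter = 32.51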